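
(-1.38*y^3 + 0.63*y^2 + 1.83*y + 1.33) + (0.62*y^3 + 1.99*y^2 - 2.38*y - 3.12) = -0.76*y^3 + 2.62*y^2 - 0.55*y - 1.79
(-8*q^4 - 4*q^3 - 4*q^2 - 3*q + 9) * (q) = -8*q^5 - 4*q^4 - 4*q^3 - 3*q^2 + 9*q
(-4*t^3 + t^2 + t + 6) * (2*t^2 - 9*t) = -8*t^5 + 38*t^4 - 7*t^3 + 3*t^2 - 54*t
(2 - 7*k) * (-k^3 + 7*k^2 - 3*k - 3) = 7*k^4 - 51*k^3 + 35*k^2 + 15*k - 6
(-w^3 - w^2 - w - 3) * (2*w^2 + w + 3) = -2*w^5 - 3*w^4 - 6*w^3 - 10*w^2 - 6*w - 9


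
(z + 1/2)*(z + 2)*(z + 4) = z^3 + 13*z^2/2 + 11*z + 4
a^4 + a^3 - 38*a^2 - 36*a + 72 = (a - 6)*(a - 1)*(a + 2)*(a + 6)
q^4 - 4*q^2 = q^2*(q - 2)*(q + 2)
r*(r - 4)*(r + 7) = r^3 + 3*r^2 - 28*r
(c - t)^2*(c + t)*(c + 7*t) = c^4 + 6*c^3*t - 8*c^2*t^2 - 6*c*t^3 + 7*t^4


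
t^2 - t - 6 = (t - 3)*(t + 2)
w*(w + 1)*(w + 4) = w^3 + 5*w^2 + 4*w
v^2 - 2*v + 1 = (v - 1)^2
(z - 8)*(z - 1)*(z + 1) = z^3 - 8*z^2 - z + 8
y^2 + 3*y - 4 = (y - 1)*(y + 4)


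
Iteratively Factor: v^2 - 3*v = (v)*(v - 3)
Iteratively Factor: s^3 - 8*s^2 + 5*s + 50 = (s - 5)*(s^2 - 3*s - 10) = (s - 5)*(s + 2)*(s - 5)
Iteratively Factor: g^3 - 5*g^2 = (g)*(g^2 - 5*g) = g*(g - 5)*(g)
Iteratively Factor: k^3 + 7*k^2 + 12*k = (k)*(k^2 + 7*k + 12) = k*(k + 3)*(k + 4)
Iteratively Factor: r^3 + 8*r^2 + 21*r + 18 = (r + 2)*(r^2 + 6*r + 9) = (r + 2)*(r + 3)*(r + 3)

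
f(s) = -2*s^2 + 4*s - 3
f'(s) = 4 - 4*s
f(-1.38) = -12.33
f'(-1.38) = 9.52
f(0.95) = -1.00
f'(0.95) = 0.20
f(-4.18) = -54.66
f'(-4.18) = 20.72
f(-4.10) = -53.02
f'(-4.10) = 20.40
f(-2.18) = -21.22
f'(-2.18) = 12.72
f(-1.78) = -16.46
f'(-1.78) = 11.12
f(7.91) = -96.50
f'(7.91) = -27.64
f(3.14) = -10.16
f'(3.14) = -8.56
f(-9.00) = -201.00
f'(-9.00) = 40.00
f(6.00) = -51.00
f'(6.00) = -20.00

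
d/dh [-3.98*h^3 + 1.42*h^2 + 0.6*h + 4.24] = -11.94*h^2 + 2.84*h + 0.6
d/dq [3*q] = 3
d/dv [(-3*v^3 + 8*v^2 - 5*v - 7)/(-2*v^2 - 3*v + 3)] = (6*v^4 + 18*v^3 - 61*v^2 + 20*v - 36)/(4*v^4 + 12*v^3 - 3*v^2 - 18*v + 9)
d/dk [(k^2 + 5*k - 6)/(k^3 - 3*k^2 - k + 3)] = (-k^2 - 12*k + 9)/(k^4 - 4*k^3 - 2*k^2 + 12*k + 9)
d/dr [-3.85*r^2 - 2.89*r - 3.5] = -7.7*r - 2.89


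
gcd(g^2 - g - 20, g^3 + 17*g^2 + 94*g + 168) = g + 4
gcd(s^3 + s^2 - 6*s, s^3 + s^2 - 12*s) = s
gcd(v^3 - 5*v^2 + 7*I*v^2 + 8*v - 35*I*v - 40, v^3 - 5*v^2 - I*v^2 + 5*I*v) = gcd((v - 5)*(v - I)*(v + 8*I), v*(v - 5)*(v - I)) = v^2 + v*(-5 - I) + 5*I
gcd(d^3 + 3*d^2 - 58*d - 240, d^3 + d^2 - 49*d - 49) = 1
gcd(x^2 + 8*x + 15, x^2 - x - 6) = 1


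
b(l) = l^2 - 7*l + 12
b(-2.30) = 33.39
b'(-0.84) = -8.68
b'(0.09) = -6.82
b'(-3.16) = -13.32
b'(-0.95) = -8.90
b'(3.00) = -1.00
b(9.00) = 30.00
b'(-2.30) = -11.60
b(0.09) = 11.38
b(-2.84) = 39.95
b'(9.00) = 11.00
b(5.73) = 4.72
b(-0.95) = 19.55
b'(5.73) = 4.46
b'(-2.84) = -12.68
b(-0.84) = 18.59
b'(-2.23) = -11.46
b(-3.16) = 44.11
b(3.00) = 0.00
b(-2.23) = 32.58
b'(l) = 2*l - 7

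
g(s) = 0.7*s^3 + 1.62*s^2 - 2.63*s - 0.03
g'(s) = 2.1*s^2 + 3.24*s - 2.63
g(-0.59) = 1.94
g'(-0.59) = -3.81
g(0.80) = -0.74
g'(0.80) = 1.31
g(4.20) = 69.36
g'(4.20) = 48.02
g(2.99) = 25.30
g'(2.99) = 25.83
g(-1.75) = 5.78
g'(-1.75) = -1.87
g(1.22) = 0.44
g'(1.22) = 4.45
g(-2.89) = 4.20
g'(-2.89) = 5.55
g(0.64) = -0.87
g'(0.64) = 0.30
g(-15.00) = -1958.58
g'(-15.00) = 421.27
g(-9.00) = -355.44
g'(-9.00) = 138.31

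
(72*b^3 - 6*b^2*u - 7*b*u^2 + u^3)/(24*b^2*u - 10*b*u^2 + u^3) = (3*b + u)/u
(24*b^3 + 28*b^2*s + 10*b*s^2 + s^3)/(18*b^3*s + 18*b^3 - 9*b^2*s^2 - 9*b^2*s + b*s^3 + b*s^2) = (24*b^3 + 28*b^2*s + 10*b*s^2 + s^3)/(b*(18*b^2*s + 18*b^2 - 9*b*s^2 - 9*b*s + s^3 + s^2))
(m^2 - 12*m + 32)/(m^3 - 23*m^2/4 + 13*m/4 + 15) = 4*(m - 8)/(4*m^2 - 7*m - 15)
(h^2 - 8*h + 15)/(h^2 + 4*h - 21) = (h - 5)/(h + 7)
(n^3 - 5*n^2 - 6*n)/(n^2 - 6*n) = n + 1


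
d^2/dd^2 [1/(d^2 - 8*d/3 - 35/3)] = 6*(9*d^2 - 24*d - 4*(3*d - 4)^2 - 105)/(-3*d^2 + 8*d + 35)^3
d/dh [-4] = 0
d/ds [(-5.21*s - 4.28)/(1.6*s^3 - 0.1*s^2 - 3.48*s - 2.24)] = (16.672*s^3 + 20.023*s^2 - 0.856000000000002*s - 3.224)/(2.56*s^6 - 0.32*s^5 - 11.126*s^4 - 6.472*s^3 + 12.5584*s^2 + 15.5904*s + 5.0176)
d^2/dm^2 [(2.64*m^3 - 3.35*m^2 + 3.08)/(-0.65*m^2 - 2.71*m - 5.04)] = (-1.77635683940025e-15*m^5 + 7.105427357601e-15*m^4 - 33.281618*m^3 - 290.004456*m^2 - 434.913864*m + 145.131224)/(0.274625*m^6 + 3.434925*m^5 + 20.709195*m^4 + 73.170271*m^3 + 160.575912*m^2 + 206.515008*m + 128.024064)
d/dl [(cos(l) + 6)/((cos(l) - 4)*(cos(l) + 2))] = (cos(l)^2 + 12*cos(l) - 4)*sin(l)/((cos(l) - 4)^2*(cos(l) + 2)^2)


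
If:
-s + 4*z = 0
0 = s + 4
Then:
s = -4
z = -1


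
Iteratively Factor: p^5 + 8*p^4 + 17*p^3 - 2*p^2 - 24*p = (p + 3)*(p^4 + 5*p^3 + 2*p^2 - 8*p) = (p - 1)*(p + 3)*(p^3 + 6*p^2 + 8*p) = p*(p - 1)*(p + 3)*(p^2 + 6*p + 8) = p*(p - 1)*(p + 2)*(p + 3)*(p + 4)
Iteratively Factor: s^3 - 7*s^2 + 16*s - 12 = (s - 3)*(s^2 - 4*s + 4) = (s - 3)*(s - 2)*(s - 2)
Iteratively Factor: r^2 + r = (r + 1)*(r)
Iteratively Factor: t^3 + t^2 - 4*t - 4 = (t + 1)*(t^2 - 4) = (t - 2)*(t + 1)*(t + 2)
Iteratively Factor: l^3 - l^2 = (l - 1)*(l^2) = l*(l - 1)*(l)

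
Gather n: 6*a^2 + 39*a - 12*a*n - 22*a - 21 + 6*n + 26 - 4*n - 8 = 6*a^2 + 17*a + n*(2 - 12*a) - 3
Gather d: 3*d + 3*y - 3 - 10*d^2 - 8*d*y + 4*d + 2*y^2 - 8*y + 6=-10*d^2 + d*(7 - 8*y) + 2*y^2 - 5*y + 3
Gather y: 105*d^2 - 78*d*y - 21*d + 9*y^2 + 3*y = 105*d^2 - 21*d + 9*y^2 + y*(3 - 78*d)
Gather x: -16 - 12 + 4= -24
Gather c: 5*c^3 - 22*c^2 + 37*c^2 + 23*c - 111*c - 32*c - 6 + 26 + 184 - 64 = 5*c^3 + 15*c^2 - 120*c + 140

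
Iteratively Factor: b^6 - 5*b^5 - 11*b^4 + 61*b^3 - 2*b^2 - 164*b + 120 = (b - 5)*(b^5 - 11*b^3 + 6*b^2 + 28*b - 24) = (b - 5)*(b - 2)*(b^4 + 2*b^3 - 7*b^2 - 8*b + 12) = (b - 5)*(b - 2)*(b + 3)*(b^3 - b^2 - 4*b + 4) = (b - 5)*(b - 2)*(b - 1)*(b + 3)*(b^2 - 4) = (b - 5)*(b - 2)^2*(b - 1)*(b + 3)*(b + 2)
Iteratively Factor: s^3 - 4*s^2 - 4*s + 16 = (s + 2)*(s^2 - 6*s + 8) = (s - 4)*(s + 2)*(s - 2)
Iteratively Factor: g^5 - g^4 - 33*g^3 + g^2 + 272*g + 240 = (g + 1)*(g^4 - 2*g^3 - 31*g^2 + 32*g + 240) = (g - 5)*(g + 1)*(g^3 + 3*g^2 - 16*g - 48) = (g - 5)*(g + 1)*(g + 3)*(g^2 - 16) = (g - 5)*(g - 4)*(g + 1)*(g + 3)*(g + 4)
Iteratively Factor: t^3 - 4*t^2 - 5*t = (t - 5)*(t^2 + t) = t*(t - 5)*(t + 1)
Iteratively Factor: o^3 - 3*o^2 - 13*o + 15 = (o + 3)*(o^2 - 6*o + 5) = (o - 5)*(o + 3)*(o - 1)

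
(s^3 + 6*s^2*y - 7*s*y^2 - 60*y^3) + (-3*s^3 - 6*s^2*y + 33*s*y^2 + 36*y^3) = -2*s^3 + 26*s*y^2 - 24*y^3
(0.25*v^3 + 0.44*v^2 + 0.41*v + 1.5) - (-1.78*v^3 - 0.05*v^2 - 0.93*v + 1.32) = 2.03*v^3 + 0.49*v^2 + 1.34*v + 0.18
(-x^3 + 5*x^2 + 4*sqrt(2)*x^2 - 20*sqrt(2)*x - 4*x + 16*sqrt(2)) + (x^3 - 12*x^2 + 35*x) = -7*x^2 + 4*sqrt(2)*x^2 - 20*sqrt(2)*x + 31*x + 16*sqrt(2)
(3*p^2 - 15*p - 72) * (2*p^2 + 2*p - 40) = 6*p^4 - 24*p^3 - 294*p^2 + 456*p + 2880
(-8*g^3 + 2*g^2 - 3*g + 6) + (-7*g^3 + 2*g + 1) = -15*g^3 + 2*g^2 - g + 7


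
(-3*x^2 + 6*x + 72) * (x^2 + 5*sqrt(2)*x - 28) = -3*x^4 - 15*sqrt(2)*x^3 + 6*x^3 + 30*sqrt(2)*x^2 + 156*x^2 - 168*x + 360*sqrt(2)*x - 2016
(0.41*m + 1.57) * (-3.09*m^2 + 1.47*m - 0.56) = -1.2669*m^3 - 4.2486*m^2 + 2.0783*m - 0.8792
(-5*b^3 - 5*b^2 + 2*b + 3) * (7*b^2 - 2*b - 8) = -35*b^5 - 25*b^4 + 64*b^3 + 57*b^2 - 22*b - 24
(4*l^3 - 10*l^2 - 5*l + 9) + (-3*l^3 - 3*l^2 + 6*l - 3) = l^3 - 13*l^2 + l + 6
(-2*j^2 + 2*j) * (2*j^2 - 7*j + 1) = -4*j^4 + 18*j^3 - 16*j^2 + 2*j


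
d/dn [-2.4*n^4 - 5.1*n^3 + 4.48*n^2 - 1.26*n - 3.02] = -9.6*n^3 - 15.3*n^2 + 8.96*n - 1.26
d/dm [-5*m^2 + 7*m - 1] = 7 - 10*m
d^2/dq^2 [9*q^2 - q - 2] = 18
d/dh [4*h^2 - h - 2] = 8*h - 1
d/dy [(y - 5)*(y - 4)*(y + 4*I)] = 3*y^2 + y*(-18 + 8*I) + 20 - 36*I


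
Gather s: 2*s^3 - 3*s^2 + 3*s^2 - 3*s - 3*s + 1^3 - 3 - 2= 2*s^3 - 6*s - 4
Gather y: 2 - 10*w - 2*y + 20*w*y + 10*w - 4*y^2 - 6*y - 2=-4*y^2 + y*(20*w - 8)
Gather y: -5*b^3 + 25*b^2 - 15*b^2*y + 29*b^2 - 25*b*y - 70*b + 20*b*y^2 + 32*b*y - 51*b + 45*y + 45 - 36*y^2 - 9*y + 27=-5*b^3 + 54*b^2 - 121*b + y^2*(20*b - 36) + y*(-15*b^2 + 7*b + 36) + 72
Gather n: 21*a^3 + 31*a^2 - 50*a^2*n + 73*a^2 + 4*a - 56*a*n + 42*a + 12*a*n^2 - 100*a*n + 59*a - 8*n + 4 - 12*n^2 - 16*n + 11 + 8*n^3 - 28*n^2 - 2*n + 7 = 21*a^3 + 104*a^2 + 105*a + 8*n^3 + n^2*(12*a - 40) + n*(-50*a^2 - 156*a - 26) + 22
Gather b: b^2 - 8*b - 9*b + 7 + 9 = b^2 - 17*b + 16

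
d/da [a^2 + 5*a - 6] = 2*a + 5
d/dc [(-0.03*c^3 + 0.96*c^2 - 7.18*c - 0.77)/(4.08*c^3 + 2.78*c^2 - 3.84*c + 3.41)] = (-4.0002*c^4 + 58.8192*c^3 + 25.3919*c^2 + 10.8284*c - 27.4406)/(16.6464*c^6 + 22.6848*c^5 - 23.606*c^4 + 6.4752*c^3 + 33.7052*c^2 - 26.1888*c + 11.6281)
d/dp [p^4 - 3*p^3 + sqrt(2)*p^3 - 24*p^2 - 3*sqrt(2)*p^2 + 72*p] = 4*p^3 - 9*p^2 + 3*sqrt(2)*p^2 - 48*p - 6*sqrt(2)*p + 72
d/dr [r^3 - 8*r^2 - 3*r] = 3*r^2 - 16*r - 3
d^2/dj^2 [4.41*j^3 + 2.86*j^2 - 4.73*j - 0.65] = 26.46*j + 5.72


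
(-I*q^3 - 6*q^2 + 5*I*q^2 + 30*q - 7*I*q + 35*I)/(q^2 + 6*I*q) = (-I*q^3 + q^2*(-6 + 5*I) + q*(30 - 7*I) + 35*I)/(q*(q + 6*I))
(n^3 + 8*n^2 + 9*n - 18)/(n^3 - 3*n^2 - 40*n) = (-n^3 - 8*n^2 - 9*n + 18)/(n*(-n^2 + 3*n + 40))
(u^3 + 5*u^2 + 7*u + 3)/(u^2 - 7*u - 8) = (u^2 + 4*u + 3)/(u - 8)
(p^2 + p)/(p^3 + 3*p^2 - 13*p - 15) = p/(p^2 + 2*p - 15)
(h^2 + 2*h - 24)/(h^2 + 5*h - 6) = (h - 4)/(h - 1)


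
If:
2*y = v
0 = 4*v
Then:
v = 0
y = 0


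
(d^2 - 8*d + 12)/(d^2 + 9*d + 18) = (d^2 - 8*d + 12)/(d^2 + 9*d + 18)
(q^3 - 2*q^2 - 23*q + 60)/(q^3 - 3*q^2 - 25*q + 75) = (q - 4)/(q - 5)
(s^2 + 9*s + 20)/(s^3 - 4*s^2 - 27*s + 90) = (s + 4)/(s^2 - 9*s + 18)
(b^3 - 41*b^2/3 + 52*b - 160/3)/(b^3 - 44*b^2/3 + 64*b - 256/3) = (3*b - 5)/(3*b - 8)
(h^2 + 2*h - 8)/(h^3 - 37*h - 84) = (h - 2)/(h^2 - 4*h - 21)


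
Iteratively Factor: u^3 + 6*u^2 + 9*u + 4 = (u + 1)*(u^2 + 5*u + 4) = (u + 1)^2*(u + 4)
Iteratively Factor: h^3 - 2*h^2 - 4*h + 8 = (h - 2)*(h^2 - 4) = (h - 2)^2*(h + 2)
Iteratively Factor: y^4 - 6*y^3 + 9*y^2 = (y)*(y^3 - 6*y^2 + 9*y) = y^2*(y^2 - 6*y + 9) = y^2*(y - 3)*(y - 3)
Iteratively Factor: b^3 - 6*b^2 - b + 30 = (b + 2)*(b^2 - 8*b + 15) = (b - 5)*(b + 2)*(b - 3)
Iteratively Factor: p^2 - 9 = (p + 3)*(p - 3)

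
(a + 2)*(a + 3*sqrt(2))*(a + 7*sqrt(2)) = a^3 + 2*a^2 + 10*sqrt(2)*a^2 + 20*sqrt(2)*a + 42*a + 84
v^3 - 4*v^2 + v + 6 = (v - 3)*(v - 2)*(v + 1)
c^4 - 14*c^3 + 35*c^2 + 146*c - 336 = (c - 8)*(c - 7)*(c - 2)*(c + 3)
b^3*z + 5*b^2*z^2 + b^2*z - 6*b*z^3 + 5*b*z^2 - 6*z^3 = (b - z)*(b + 6*z)*(b*z + z)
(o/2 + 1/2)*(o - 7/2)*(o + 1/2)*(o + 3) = o^4/2 + o^3/2 - 43*o^2/8 - 8*o - 21/8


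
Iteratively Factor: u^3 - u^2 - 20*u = (u - 5)*(u^2 + 4*u) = u*(u - 5)*(u + 4)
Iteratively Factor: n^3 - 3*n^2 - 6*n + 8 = (n - 1)*(n^2 - 2*n - 8) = (n - 4)*(n - 1)*(n + 2)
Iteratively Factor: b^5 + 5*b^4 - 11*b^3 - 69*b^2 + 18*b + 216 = (b - 2)*(b^4 + 7*b^3 + 3*b^2 - 63*b - 108) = (b - 3)*(b - 2)*(b^3 + 10*b^2 + 33*b + 36) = (b - 3)*(b - 2)*(b + 3)*(b^2 + 7*b + 12) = (b - 3)*(b - 2)*(b + 3)*(b + 4)*(b + 3)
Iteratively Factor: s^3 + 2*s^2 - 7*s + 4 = (s - 1)*(s^2 + 3*s - 4) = (s - 1)*(s + 4)*(s - 1)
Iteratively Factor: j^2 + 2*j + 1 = (j + 1)*(j + 1)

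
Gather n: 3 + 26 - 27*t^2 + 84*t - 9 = -27*t^2 + 84*t + 20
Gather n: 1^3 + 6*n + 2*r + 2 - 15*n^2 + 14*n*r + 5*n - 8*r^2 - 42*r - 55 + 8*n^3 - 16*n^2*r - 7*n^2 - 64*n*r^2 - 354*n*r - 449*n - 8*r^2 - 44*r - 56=8*n^3 + n^2*(-16*r - 22) + n*(-64*r^2 - 340*r - 438) - 16*r^2 - 84*r - 108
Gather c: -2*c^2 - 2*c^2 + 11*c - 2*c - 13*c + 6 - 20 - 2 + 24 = -4*c^2 - 4*c + 8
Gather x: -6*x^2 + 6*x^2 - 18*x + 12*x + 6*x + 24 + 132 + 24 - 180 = 0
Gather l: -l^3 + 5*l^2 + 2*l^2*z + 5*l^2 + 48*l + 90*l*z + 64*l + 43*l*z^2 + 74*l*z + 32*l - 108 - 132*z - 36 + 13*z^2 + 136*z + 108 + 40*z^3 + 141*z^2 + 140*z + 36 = -l^3 + l^2*(2*z + 10) + l*(43*z^2 + 164*z + 144) + 40*z^3 + 154*z^2 + 144*z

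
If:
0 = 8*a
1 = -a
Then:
No Solution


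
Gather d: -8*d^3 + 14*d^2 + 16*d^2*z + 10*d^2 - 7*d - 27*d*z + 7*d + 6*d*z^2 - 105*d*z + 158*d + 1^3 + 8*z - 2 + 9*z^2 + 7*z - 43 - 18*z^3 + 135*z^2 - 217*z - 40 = -8*d^3 + d^2*(16*z + 24) + d*(6*z^2 - 132*z + 158) - 18*z^3 + 144*z^2 - 202*z - 84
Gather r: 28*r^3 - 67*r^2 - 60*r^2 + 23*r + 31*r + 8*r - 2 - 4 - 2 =28*r^3 - 127*r^2 + 62*r - 8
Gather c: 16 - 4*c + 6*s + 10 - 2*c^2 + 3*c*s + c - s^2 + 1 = -2*c^2 + c*(3*s - 3) - s^2 + 6*s + 27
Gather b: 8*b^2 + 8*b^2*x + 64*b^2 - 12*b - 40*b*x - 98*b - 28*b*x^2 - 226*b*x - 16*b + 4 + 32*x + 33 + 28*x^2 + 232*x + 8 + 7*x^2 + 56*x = b^2*(8*x + 72) + b*(-28*x^2 - 266*x - 126) + 35*x^2 + 320*x + 45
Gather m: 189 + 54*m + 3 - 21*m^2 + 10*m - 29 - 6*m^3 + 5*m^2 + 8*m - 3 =-6*m^3 - 16*m^2 + 72*m + 160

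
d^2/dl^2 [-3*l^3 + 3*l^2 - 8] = 6 - 18*l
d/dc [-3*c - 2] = -3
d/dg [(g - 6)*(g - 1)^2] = (g - 1)*(3*g - 13)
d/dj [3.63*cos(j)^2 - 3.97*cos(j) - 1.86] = (3.97 - 7.26*cos(j))*sin(j)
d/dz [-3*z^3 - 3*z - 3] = -9*z^2 - 3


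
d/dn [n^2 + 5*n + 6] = 2*n + 5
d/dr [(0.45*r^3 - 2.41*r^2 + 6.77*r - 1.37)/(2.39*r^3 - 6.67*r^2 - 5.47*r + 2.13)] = (4.44089209850063e-16*r^5 + 2.7584*r^4 - 37.2836*r^3 + 71.037*r^2 - 28.5424*r + 6.9262)/(5.7121*r^6 - 31.8826*r^5 + 18.3423*r^4 + 83.1512*r^3 + 1.5067*r^2 - 23.3022*r + 4.5369)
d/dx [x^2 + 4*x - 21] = 2*x + 4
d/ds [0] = 0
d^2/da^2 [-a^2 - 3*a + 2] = -2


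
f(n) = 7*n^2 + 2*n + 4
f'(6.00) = 86.00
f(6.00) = 268.00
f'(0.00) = 2.00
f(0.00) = 4.00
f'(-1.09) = -13.26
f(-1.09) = 10.14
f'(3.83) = 55.62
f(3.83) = 114.34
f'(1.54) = 23.56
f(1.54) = 23.68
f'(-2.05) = -26.70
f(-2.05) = 29.32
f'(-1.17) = -14.38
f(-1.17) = 11.24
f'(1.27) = 19.78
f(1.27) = 17.83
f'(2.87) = 42.18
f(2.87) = 67.40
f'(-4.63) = -62.82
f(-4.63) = 144.80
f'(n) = 14*n + 2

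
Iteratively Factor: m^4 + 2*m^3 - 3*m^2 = (m)*(m^3 + 2*m^2 - 3*m) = m*(m - 1)*(m^2 + 3*m) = m^2*(m - 1)*(m + 3)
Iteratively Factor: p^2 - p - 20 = (p - 5)*(p + 4)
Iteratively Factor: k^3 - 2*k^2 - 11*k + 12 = (k - 4)*(k^2 + 2*k - 3) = (k - 4)*(k - 1)*(k + 3)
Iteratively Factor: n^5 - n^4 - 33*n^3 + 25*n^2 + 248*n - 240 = (n + 4)*(n^4 - 5*n^3 - 13*n^2 + 77*n - 60) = (n - 3)*(n + 4)*(n^3 - 2*n^2 - 19*n + 20) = (n - 5)*(n - 3)*(n + 4)*(n^2 + 3*n - 4) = (n - 5)*(n - 3)*(n + 4)^2*(n - 1)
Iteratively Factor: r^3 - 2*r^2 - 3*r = (r + 1)*(r^2 - 3*r) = (r - 3)*(r + 1)*(r)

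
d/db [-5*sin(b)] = -5*cos(b)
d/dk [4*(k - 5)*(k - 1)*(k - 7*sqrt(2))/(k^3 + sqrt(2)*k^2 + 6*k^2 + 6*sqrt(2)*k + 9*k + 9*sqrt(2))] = 16*(2*sqrt(2)*k^3 + 3*k^3 - 24*sqrt(2)*k^2 - 7*k^2 - 42*k + 16*sqrt(2)*k + 30*sqrt(2) + 98)/(k^5 + 2*sqrt(2)*k^4 + 9*k^4 + 18*sqrt(2)*k^3 + 29*k^3 + 45*k^2 + 54*sqrt(2)*k^2 + 54*k + 54*sqrt(2)*k + 54)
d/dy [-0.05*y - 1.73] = -0.0500000000000000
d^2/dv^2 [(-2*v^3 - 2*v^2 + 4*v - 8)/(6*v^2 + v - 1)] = 4*(71*v^3 - 447*v^2 - 39*v - 27)/(216*v^6 + 108*v^5 - 90*v^4 - 35*v^3 + 15*v^2 + 3*v - 1)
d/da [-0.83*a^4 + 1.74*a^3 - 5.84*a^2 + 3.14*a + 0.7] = -3.32*a^3 + 5.22*a^2 - 11.68*a + 3.14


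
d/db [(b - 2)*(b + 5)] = 2*b + 3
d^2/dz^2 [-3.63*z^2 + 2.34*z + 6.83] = -7.26000000000000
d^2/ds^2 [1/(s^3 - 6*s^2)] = 6*((2 - s)*(s - 6) + 3*(s - 4)^2)/(s^4*(s - 6)^3)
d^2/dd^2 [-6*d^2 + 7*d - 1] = -12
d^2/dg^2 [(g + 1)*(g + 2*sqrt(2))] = 2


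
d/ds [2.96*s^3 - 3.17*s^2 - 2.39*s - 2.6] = 8.88*s^2 - 6.34*s - 2.39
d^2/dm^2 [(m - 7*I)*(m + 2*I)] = 2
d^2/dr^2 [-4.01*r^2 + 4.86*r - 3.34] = -8.02000000000000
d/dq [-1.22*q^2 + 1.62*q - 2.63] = 1.62 - 2.44*q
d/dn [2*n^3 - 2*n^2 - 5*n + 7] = 6*n^2 - 4*n - 5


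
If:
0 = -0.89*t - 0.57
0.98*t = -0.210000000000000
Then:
No Solution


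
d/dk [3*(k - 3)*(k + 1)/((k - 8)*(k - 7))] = 3*(-13*k^2 + 118*k - 157)/(k^4 - 30*k^3 + 337*k^2 - 1680*k + 3136)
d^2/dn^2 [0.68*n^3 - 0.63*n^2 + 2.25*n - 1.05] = 4.08*n - 1.26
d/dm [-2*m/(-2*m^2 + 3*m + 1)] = 2*(-2*m^2 - 1)/(4*m^4 - 12*m^3 + 5*m^2 + 6*m + 1)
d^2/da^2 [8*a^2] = 16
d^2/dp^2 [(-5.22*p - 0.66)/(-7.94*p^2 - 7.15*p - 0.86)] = ((5.22*p + 0.66)*(15.88*p + 7.15)*(31.76*p + 14.3) - (248.6808*p + 85.1268)*(7.94*p^2 + 7.15*p + 0.86))/(7.94*p^2 + 7.15*p + 0.86)^3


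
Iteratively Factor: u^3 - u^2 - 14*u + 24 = (u - 3)*(u^2 + 2*u - 8) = (u - 3)*(u - 2)*(u + 4)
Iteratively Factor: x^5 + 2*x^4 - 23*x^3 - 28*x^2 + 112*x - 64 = (x - 4)*(x^4 + 6*x^3 + x^2 - 24*x + 16) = (x - 4)*(x - 1)*(x^3 + 7*x^2 + 8*x - 16) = (x - 4)*(x - 1)^2*(x^2 + 8*x + 16) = (x - 4)*(x - 1)^2*(x + 4)*(x + 4)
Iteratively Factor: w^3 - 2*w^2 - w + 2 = (w - 1)*(w^2 - w - 2) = (w - 1)*(w + 1)*(w - 2)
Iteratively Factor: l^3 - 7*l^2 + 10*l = (l)*(l^2 - 7*l + 10) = l*(l - 5)*(l - 2)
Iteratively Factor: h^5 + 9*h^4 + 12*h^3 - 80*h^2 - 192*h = (h + 4)*(h^4 + 5*h^3 - 8*h^2 - 48*h) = (h + 4)^2*(h^3 + h^2 - 12*h) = (h - 3)*(h + 4)^2*(h^2 + 4*h) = (h - 3)*(h + 4)^3*(h)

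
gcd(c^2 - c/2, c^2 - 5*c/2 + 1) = c - 1/2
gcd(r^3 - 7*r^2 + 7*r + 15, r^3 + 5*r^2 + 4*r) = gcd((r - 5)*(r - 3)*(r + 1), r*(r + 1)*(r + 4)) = r + 1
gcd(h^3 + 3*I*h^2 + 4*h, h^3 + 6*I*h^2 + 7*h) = h^2 - I*h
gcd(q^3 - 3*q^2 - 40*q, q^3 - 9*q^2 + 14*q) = q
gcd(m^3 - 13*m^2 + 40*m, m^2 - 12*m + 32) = m - 8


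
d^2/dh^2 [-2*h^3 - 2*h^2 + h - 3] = -12*h - 4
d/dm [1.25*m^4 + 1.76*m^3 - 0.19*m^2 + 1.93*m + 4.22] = 5.0*m^3 + 5.28*m^2 - 0.38*m + 1.93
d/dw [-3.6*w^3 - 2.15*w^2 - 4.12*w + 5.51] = -10.8*w^2 - 4.3*w - 4.12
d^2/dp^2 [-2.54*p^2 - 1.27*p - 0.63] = -5.08000000000000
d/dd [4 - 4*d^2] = -8*d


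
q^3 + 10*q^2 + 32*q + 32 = (q + 2)*(q + 4)^2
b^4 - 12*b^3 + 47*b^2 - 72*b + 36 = (b - 6)*(b - 3)*(b - 2)*(b - 1)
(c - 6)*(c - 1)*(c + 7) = c^3 - 43*c + 42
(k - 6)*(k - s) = k^2 - k*s - 6*k + 6*s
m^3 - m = m*(m - 1)*(m + 1)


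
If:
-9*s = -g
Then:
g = 9*s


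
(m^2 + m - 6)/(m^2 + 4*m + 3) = (m - 2)/(m + 1)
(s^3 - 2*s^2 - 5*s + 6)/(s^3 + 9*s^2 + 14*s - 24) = (s^2 - s - 6)/(s^2 + 10*s + 24)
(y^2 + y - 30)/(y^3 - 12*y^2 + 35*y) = (y + 6)/(y*(y - 7))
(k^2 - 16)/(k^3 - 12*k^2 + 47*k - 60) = (k + 4)/(k^2 - 8*k + 15)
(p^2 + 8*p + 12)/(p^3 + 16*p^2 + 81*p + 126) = (p + 2)/(p^2 + 10*p + 21)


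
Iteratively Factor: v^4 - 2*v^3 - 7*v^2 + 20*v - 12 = (v - 2)*(v^3 - 7*v + 6) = (v - 2)*(v - 1)*(v^2 + v - 6) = (v - 2)*(v - 1)*(v + 3)*(v - 2)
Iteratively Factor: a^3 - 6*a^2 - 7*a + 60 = (a - 5)*(a^2 - a - 12) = (a - 5)*(a + 3)*(a - 4)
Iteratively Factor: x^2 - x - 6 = (x - 3)*(x + 2)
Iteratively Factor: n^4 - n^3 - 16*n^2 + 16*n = (n)*(n^3 - n^2 - 16*n + 16) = n*(n - 1)*(n^2 - 16) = n*(n - 1)*(n + 4)*(n - 4)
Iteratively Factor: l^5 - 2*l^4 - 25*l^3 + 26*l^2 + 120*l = (l - 5)*(l^4 + 3*l^3 - 10*l^2 - 24*l) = (l - 5)*(l + 4)*(l^3 - l^2 - 6*l) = (l - 5)*(l - 3)*(l + 4)*(l^2 + 2*l) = (l - 5)*(l - 3)*(l + 2)*(l + 4)*(l)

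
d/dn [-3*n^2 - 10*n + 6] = -6*n - 10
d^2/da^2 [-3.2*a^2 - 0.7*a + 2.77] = -6.40000000000000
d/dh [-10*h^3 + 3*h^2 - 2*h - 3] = -30*h^2 + 6*h - 2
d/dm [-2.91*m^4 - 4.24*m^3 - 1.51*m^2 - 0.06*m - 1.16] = -11.64*m^3 - 12.72*m^2 - 3.02*m - 0.06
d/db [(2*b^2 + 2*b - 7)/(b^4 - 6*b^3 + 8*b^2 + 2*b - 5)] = 2*(-2*b^5 + 3*b^4 + 26*b^3 - 69*b^2 + 46*b + 2)/(b^8 - 12*b^7 + 52*b^6 - 92*b^5 + 30*b^4 + 92*b^3 - 76*b^2 - 20*b + 25)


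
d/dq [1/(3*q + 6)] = -1/(3*(q + 2)^2)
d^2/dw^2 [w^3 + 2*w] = 6*w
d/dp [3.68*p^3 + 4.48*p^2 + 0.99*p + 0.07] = 11.04*p^2 + 8.96*p + 0.99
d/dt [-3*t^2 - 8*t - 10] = -6*t - 8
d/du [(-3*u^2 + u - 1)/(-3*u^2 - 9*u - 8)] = (30*u^2 + 42*u - 17)/(9*u^4 + 54*u^3 + 129*u^2 + 144*u + 64)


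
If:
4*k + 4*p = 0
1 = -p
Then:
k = 1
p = -1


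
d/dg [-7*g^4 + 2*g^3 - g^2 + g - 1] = -28*g^3 + 6*g^2 - 2*g + 1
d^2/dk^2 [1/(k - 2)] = 2/(k - 2)^3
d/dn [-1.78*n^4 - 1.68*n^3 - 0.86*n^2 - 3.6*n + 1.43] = -7.12*n^3 - 5.04*n^2 - 1.72*n - 3.6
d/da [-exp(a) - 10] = -exp(a)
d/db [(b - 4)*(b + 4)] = 2*b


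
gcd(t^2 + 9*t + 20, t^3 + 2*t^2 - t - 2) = 1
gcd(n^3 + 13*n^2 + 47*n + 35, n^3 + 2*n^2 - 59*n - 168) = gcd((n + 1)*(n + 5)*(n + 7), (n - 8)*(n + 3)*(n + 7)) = n + 7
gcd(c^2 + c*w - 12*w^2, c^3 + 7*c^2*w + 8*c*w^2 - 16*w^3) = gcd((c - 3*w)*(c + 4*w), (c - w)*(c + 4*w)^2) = c + 4*w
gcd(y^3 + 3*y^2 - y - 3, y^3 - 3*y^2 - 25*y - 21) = y^2 + 4*y + 3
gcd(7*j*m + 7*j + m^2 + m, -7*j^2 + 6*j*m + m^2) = 7*j + m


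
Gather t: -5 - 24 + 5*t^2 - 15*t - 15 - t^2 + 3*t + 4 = 4*t^2 - 12*t - 40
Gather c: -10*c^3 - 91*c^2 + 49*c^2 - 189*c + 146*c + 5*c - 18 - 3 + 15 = -10*c^3 - 42*c^2 - 38*c - 6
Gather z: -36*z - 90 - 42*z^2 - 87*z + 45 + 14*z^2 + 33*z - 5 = -28*z^2 - 90*z - 50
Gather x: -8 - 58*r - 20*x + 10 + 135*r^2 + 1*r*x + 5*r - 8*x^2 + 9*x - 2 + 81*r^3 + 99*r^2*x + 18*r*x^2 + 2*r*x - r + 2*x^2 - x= 81*r^3 + 135*r^2 - 54*r + x^2*(18*r - 6) + x*(99*r^2 + 3*r - 12)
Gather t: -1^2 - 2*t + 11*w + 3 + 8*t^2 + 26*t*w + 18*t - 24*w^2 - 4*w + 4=8*t^2 + t*(26*w + 16) - 24*w^2 + 7*w + 6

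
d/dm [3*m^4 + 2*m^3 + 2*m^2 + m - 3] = 12*m^3 + 6*m^2 + 4*m + 1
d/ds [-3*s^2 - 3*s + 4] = -6*s - 3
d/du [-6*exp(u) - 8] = -6*exp(u)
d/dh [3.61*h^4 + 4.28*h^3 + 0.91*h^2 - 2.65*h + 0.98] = 14.44*h^3 + 12.84*h^2 + 1.82*h - 2.65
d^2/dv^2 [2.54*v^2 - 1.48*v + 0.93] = 5.08000000000000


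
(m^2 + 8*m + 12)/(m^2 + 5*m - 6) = (m + 2)/(m - 1)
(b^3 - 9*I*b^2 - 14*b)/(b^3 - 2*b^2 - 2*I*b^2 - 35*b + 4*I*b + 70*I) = b*(b - 7*I)/(b^2 - 2*b - 35)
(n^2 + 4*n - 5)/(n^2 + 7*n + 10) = (n - 1)/(n + 2)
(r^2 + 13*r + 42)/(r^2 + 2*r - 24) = (r + 7)/(r - 4)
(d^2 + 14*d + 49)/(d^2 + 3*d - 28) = (d + 7)/(d - 4)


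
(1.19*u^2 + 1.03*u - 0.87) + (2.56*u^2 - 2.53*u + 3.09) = 3.75*u^2 - 1.5*u + 2.22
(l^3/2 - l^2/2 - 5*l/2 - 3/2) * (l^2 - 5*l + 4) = l^5/2 - 3*l^4 + 2*l^3 + 9*l^2 - 5*l/2 - 6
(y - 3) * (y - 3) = y^2 - 6*y + 9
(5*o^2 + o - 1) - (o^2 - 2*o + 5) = 4*o^2 + 3*o - 6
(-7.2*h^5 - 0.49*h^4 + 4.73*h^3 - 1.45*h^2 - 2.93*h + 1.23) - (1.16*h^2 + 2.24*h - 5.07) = -7.2*h^5 - 0.49*h^4 + 4.73*h^3 - 2.61*h^2 - 5.17*h + 6.3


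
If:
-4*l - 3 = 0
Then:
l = -3/4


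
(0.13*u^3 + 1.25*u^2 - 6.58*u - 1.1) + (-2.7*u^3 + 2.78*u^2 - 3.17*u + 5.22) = -2.57*u^3 + 4.03*u^2 - 9.75*u + 4.12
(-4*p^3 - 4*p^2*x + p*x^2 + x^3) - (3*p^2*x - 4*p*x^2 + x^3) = -4*p^3 - 7*p^2*x + 5*p*x^2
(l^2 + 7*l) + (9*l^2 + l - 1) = 10*l^2 + 8*l - 1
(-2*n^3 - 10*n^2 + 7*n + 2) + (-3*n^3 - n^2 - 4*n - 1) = -5*n^3 - 11*n^2 + 3*n + 1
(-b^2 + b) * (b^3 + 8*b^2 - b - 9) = -b^5 - 7*b^4 + 9*b^3 + 8*b^2 - 9*b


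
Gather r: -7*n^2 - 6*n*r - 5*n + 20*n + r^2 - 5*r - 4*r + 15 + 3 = -7*n^2 + 15*n + r^2 + r*(-6*n - 9) + 18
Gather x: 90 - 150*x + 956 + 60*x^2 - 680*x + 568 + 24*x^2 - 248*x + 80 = 84*x^2 - 1078*x + 1694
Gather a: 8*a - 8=8*a - 8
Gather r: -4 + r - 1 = r - 5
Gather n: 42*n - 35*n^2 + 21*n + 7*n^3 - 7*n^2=7*n^3 - 42*n^2 + 63*n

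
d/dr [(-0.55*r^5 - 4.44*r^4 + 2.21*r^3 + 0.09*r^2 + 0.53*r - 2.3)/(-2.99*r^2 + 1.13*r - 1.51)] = (4.9335*r^6 + 24.0652*r^5 - 17.507*r^4 + 31.8122*r^3 - 8.3249*r^2 - 14.0258*r + 1.7987)/(8.9401*r^4 - 6.7574*r^3 + 10.3067*r^2 - 3.4126*r + 2.2801)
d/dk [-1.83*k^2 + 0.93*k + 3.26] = 0.93 - 3.66*k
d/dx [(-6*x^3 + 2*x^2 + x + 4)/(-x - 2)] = 2*(6*x^3 + 17*x^2 - 4*x + 1)/(x^2 + 4*x + 4)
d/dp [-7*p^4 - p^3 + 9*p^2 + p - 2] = -28*p^3 - 3*p^2 + 18*p + 1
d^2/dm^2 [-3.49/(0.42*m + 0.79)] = -1.231272/(0.42*m + 0.79)^3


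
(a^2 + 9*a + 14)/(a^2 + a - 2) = (a + 7)/(a - 1)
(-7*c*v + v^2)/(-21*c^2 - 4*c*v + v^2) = v/(3*c + v)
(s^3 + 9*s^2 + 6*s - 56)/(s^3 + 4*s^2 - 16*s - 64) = (s^2 + 5*s - 14)/(s^2 - 16)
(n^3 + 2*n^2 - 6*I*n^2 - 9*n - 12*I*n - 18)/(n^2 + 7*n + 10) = (n^2 - 6*I*n - 9)/(n + 5)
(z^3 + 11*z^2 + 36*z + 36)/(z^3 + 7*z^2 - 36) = (z + 2)/(z - 2)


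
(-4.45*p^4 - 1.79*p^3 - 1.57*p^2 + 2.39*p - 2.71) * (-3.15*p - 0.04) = 14.0175*p^5 + 5.8165*p^4 + 5.0171*p^3 - 7.4657*p^2 + 8.4409*p + 0.1084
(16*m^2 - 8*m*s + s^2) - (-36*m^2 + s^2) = 52*m^2 - 8*m*s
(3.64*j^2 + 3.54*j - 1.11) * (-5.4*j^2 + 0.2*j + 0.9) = -19.656*j^4 - 18.388*j^3 + 9.978*j^2 + 2.964*j - 0.999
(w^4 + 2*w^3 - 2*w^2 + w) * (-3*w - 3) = -3*w^5 - 9*w^4 + 3*w^2 - 3*w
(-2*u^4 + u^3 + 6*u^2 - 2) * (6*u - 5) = -12*u^5 + 16*u^4 + 31*u^3 - 30*u^2 - 12*u + 10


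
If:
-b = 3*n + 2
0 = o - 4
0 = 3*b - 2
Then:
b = 2/3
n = -8/9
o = 4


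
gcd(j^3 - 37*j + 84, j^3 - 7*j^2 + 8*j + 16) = j - 4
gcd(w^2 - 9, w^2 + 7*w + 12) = w + 3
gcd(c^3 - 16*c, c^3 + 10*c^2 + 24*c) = c^2 + 4*c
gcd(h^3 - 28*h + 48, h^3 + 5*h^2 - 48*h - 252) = h + 6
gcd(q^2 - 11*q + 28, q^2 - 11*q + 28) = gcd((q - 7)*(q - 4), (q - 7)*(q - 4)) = q^2 - 11*q + 28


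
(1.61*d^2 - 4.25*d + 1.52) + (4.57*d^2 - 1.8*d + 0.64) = 6.18*d^2 - 6.05*d + 2.16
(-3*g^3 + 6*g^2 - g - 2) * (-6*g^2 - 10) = 18*g^5 - 36*g^4 + 36*g^3 - 48*g^2 + 10*g + 20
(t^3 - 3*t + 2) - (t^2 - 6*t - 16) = t^3 - t^2 + 3*t + 18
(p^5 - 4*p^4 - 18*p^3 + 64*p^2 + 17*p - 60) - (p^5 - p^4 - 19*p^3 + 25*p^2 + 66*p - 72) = -3*p^4 + p^3 + 39*p^2 - 49*p + 12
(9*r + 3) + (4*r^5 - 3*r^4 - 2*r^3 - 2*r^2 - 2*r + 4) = 4*r^5 - 3*r^4 - 2*r^3 - 2*r^2 + 7*r + 7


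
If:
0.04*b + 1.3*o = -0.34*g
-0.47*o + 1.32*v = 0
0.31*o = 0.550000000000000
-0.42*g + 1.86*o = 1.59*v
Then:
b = -104.12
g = 5.47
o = 1.77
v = 0.63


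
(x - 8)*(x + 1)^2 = x^3 - 6*x^2 - 15*x - 8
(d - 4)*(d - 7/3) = d^2 - 19*d/3 + 28/3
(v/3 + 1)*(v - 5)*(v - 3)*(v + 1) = v^4/3 - 4*v^3/3 - 14*v^2/3 + 12*v + 15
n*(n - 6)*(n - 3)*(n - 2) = n^4 - 11*n^3 + 36*n^2 - 36*n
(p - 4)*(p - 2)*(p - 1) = p^3 - 7*p^2 + 14*p - 8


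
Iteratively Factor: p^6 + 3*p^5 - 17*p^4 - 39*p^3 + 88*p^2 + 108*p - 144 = (p + 4)*(p^5 - p^4 - 13*p^3 + 13*p^2 + 36*p - 36) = (p + 3)*(p + 4)*(p^4 - 4*p^3 - p^2 + 16*p - 12) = (p - 3)*(p + 3)*(p + 4)*(p^3 - p^2 - 4*p + 4) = (p - 3)*(p - 1)*(p + 3)*(p + 4)*(p^2 - 4) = (p - 3)*(p - 1)*(p + 2)*(p + 3)*(p + 4)*(p - 2)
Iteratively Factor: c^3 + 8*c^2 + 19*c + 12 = (c + 3)*(c^2 + 5*c + 4) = (c + 3)*(c + 4)*(c + 1)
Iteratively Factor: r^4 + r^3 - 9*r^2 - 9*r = (r + 1)*(r^3 - 9*r) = r*(r + 1)*(r^2 - 9) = r*(r - 3)*(r + 1)*(r + 3)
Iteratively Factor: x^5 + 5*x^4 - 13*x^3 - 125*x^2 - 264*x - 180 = (x - 5)*(x^4 + 10*x^3 + 37*x^2 + 60*x + 36) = (x - 5)*(x + 2)*(x^3 + 8*x^2 + 21*x + 18) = (x - 5)*(x + 2)*(x + 3)*(x^2 + 5*x + 6) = (x - 5)*(x + 2)^2*(x + 3)*(x + 3)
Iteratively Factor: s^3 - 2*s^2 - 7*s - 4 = (s - 4)*(s^2 + 2*s + 1) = (s - 4)*(s + 1)*(s + 1)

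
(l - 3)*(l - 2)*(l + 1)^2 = l^4 - 3*l^3 - 3*l^2 + 7*l + 6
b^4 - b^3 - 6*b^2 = b^2*(b - 3)*(b + 2)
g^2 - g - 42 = (g - 7)*(g + 6)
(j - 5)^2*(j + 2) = j^3 - 8*j^2 + 5*j + 50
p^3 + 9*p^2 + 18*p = p*(p + 3)*(p + 6)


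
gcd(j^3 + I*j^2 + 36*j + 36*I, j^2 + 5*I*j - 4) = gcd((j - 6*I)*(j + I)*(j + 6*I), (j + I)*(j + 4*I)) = j + I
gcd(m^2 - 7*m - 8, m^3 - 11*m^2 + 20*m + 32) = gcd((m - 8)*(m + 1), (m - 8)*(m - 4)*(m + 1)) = m^2 - 7*m - 8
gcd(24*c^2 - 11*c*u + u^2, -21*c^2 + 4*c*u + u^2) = -3*c + u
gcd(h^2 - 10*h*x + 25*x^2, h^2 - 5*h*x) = -h + 5*x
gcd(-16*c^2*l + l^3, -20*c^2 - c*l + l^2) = 4*c + l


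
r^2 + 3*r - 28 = (r - 4)*(r + 7)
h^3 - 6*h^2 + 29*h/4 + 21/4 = (h - 7/2)*(h - 3)*(h + 1/2)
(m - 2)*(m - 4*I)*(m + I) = m^3 - 2*m^2 - 3*I*m^2 + 4*m + 6*I*m - 8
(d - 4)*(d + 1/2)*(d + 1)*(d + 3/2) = d^4 - d^3 - 37*d^2/4 - 41*d/4 - 3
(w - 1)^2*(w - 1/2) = w^3 - 5*w^2/2 + 2*w - 1/2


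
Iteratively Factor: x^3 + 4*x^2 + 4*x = (x + 2)*(x^2 + 2*x) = x*(x + 2)*(x + 2)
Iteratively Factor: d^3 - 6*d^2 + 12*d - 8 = (d - 2)*(d^2 - 4*d + 4) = (d - 2)^2*(d - 2)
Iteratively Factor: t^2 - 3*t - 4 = (t - 4)*(t + 1)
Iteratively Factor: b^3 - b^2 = (b - 1)*(b^2) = b*(b - 1)*(b)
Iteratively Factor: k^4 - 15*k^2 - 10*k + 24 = (k - 1)*(k^3 + k^2 - 14*k - 24) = (k - 4)*(k - 1)*(k^2 + 5*k + 6) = (k - 4)*(k - 1)*(k + 3)*(k + 2)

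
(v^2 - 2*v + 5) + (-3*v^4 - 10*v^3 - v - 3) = -3*v^4 - 10*v^3 + v^2 - 3*v + 2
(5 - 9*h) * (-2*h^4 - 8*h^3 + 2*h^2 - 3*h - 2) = 18*h^5 + 62*h^4 - 58*h^3 + 37*h^2 + 3*h - 10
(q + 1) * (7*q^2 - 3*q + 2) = 7*q^3 + 4*q^2 - q + 2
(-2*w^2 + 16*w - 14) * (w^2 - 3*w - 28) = -2*w^4 + 22*w^3 - 6*w^2 - 406*w + 392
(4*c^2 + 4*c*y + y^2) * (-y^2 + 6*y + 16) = -4*c^2*y^2 + 24*c^2*y + 64*c^2 - 4*c*y^3 + 24*c*y^2 + 64*c*y - y^4 + 6*y^3 + 16*y^2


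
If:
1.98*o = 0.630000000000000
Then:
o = 0.32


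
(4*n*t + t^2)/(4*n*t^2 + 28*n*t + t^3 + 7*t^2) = 1/(t + 7)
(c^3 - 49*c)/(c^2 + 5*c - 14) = c*(c - 7)/(c - 2)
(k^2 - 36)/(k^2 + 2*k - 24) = (k - 6)/(k - 4)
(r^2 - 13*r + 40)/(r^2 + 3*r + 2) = (r^2 - 13*r + 40)/(r^2 + 3*r + 2)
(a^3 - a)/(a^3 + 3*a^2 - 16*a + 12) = a*(a + 1)/(a^2 + 4*a - 12)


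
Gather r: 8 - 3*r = 8 - 3*r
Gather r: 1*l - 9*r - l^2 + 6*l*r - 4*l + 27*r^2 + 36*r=-l^2 - 3*l + 27*r^2 + r*(6*l + 27)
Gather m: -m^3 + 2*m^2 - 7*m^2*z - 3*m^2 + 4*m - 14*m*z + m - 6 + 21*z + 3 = -m^3 + m^2*(-7*z - 1) + m*(5 - 14*z) + 21*z - 3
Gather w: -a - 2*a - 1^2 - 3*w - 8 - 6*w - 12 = -3*a - 9*w - 21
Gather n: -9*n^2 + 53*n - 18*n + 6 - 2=-9*n^2 + 35*n + 4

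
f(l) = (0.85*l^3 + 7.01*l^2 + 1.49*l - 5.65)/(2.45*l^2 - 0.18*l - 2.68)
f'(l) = (0.18 - 4.9*l)*(0.85*l^3 + 7.01*l^2 + 1.49*l - 5.65)/(2.45*l^2 - 0.18*l - 2.68)^2 + (2.55*l^2 + 14.02*l + 1.49)/(2.45*l^2 - 0.18*l - 2.68) = (2.0825*l^4 - 0.306000000000004*l^3 - 11.7463*l^2 - 9.8886*l - 5.0102)/(6.0025*l^4 - 0.882*l^3 - 13.0996*l^2 + 0.9648*l + 7.1824)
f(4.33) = 4.74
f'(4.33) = 0.24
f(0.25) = 1.88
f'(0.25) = -1.24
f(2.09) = 4.69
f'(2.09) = -0.69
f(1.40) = 6.69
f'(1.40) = -9.93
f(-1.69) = 1.68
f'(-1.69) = -0.16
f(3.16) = 4.52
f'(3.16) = 0.10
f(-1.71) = 1.68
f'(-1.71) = -0.14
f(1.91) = 4.85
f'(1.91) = -1.18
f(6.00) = 5.20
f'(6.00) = 0.30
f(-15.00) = -2.39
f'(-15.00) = 0.34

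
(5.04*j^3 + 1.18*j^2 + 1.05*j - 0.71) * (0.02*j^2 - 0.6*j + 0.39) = 0.1008*j^5 - 3.0004*j^4 + 1.2786*j^3 - 0.184*j^2 + 0.8355*j - 0.2769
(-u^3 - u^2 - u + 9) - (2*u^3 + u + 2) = -3*u^3 - u^2 - 2*u + 7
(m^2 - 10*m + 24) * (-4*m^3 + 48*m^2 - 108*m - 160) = -4*m^5 + 88*m^4 - 684*m^3 + 2072*m^2 - 992*m - 3840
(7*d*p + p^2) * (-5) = -35*d*p - 5*p^2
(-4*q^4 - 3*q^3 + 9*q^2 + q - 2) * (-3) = 12*q^4 + 9*q^3 - 27*q^2 - 3*q + 6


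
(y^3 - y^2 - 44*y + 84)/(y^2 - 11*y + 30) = (y^2 + 5*y - 14)/(y - 5)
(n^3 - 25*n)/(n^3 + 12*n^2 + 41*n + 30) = n*(n - 5)/(n^2 + 7*n + 6)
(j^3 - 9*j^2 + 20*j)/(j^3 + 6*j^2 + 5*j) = (j^2 - 9*j + 20)/(j^2 + 6*j + 5)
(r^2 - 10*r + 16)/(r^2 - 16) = (r^2 - 10*r + 16)/(r^2 - 16)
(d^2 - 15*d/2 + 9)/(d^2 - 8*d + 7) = (d^2 - 15*d/2 + 9)/(d^2 - 8*d + 7)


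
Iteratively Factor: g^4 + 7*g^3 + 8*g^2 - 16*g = (g - 1)*(g^3 + 8*g^2 + 16*g) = (g - 1)*(g + 4)*(g^2 + 4*g) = g*(g - 1)*(g + 4)*(g + 4)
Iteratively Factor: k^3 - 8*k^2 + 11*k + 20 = (k + 1)*(k^2 - 9*k + 20) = (k - 4)*(k + 1)*(k - 5)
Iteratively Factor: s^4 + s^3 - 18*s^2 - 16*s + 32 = (s - 4)*(s^3 + 5*s^2 + 2*s - 8) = (s - 4)*(s + 2)*(s^2 + 3*s - 4) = (s - 4)*(s - 1)*(s + 2)*(s + 4)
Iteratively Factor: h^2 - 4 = (h - 2)*(h + 2)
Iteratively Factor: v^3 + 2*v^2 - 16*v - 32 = (v - 4)*(v^2 + 6*v + 8) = (v - 4)*(v + 4)*(v + 2)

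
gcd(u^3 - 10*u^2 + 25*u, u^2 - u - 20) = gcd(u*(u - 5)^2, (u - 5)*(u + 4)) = u - 5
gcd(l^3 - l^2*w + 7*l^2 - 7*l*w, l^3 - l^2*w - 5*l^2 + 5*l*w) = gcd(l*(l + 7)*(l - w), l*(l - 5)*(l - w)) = -l^2 + l*w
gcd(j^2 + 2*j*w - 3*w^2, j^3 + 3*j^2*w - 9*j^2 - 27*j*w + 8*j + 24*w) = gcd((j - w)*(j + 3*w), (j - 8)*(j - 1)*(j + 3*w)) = j + 3*w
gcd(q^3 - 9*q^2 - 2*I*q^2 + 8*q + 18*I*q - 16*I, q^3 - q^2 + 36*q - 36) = q - 1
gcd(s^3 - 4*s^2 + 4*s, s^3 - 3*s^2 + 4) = s^2 - 4*s + 4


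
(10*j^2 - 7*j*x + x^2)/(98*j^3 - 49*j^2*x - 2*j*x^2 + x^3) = (-5*j + x)/(-49*j^2 + x^2)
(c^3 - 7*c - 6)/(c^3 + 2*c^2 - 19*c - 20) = (c^2 - c - 6)/(c^2 + c - 20)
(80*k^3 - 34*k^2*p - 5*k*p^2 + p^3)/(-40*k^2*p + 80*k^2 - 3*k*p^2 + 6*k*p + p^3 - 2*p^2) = (-2*k + p)/(p - 2)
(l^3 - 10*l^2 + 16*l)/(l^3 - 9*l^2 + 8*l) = (l - 2)/(l - 1)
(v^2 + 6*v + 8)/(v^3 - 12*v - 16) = (v + 4)/(v^2 - 2*v - 8)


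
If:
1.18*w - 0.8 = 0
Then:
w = 0.68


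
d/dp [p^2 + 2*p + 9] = 2*p + 2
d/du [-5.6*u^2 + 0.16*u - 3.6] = 0.16 - 11.2*u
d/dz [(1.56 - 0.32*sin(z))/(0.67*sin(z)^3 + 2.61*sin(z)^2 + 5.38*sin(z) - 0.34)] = (0.4288*sin(z)^3 - 2.3004*sin(z)^2 - 8.1432*sin(z) - 8.284)*cos(z)/(0.4489*sin(z)^6 + 3.4974*sin(z)^5 + 14.0213*sin(z)^4 + 27.628*sin(z)^3 + 27.1696*sin(z)^2 - 3.6584*sin(z) + 0.1156)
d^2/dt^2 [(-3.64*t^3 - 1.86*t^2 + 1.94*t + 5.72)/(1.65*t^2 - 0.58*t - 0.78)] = (-1.77635683940025e-15*t^4 - 4.81509200000001*t^3 + 69.192864*t^2 - 31.151016*t + 14.553136)/(4.492125*t^6 - 4.73715*t^5 - 4.70547*t^4 + 4.283648*t^3 + 2.224404*t^2 - 1.058616*t - 0.474552)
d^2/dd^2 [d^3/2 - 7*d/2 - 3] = 3*d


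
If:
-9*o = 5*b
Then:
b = -9*o/5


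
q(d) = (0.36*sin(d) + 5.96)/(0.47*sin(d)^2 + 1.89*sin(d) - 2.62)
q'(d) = (-0.94*sin(d)*cos(d) - 1.89*cos(d))*(0.36*sin(d) + 5.96)/(0.47*sin(d)^2 + 1.89*sin(d) - 2.62)^2 + 0.36*cos(d)/(0.47*sin(d)^2 + 1.89*sin(d) - 2.62) = (-5.6024*sin(d) + 0.0846*cos(2*d) - 12.2922)*cos(d)/(0.47*sin(d)^2 + 1.89*sin(d) - 2.62)^2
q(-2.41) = -1.56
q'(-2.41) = 0.47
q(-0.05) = -2.19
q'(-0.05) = -1.62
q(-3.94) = -6.07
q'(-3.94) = 10.83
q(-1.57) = -1.39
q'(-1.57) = -0.00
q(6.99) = -5.19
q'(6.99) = -8.48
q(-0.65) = -1.60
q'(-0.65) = -0.55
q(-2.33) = -1.52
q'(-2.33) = 0.40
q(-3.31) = -2.63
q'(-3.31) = 2.47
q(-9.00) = -1.75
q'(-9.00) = 0.82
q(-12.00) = -4.18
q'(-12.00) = -5.96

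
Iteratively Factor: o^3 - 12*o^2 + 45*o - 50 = (o - 5)*(o^2 - 7*o + 10) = (o - 5)*(o - 2)*(o - 5)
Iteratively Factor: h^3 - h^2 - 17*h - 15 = (h + 3)*(h^2 - 4*h - 5) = (h + 1)*(h + 3)*(h - 5)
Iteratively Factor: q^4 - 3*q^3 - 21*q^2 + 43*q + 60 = (q - 3)*(q^3 - 21*q - 20) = (q - 3)*(q + 4)*(q^2 - 4*q - 5) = (q - 5)*(q - 3)*(q + 4)*(q + 1)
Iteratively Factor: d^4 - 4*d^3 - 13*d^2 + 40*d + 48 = (d - 4)*(d^3 - 13*d - 12) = (d - 4)*(d + 1)*(d^2 - d - 12) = (d - 4)*(d + 1)*(d + 3)*(d - 4)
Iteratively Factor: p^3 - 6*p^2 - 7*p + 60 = (p - 5)*(p^2 - p - 12) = (p - 5)*(p + 3)*(p - 4)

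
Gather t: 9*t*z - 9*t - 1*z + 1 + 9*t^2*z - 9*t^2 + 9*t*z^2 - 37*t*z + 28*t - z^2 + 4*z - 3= t^2*(9*z - 9) + t*(9*z^2 - 28*z + 19) - z^2 + 3*z - 2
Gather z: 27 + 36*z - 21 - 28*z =8*z + 6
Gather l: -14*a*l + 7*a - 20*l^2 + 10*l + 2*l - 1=7*a - 20*l^2 + l*(12 - 14*a) - 1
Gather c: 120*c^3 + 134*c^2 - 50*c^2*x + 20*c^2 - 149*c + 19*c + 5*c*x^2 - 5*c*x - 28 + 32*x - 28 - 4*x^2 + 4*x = 120*c^3 + c^2*(154 - 50*x) + c*(5*x^2 - 5*x - 130) - 4*x^2 + 36*x - 56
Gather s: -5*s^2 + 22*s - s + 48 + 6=-5*s^2 + 21*s + 54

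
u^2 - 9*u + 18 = (u - 6)*(u - 3)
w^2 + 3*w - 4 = (w - 1)*(w + 4)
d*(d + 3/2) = d^2 + 3*d/2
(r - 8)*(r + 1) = r^2 - 7*r - 8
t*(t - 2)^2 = t^3 - 4*t^2 + 4*t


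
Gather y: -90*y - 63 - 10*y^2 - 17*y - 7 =-10*y^2 - 107*y - 70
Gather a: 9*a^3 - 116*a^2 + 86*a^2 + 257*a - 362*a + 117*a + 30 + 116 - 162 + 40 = 9*a^3 - 30*a^2 + 12*a + 24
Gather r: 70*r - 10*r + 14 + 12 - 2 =60*r + 24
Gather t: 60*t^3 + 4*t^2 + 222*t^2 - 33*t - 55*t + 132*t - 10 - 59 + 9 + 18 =60*t^3 + 226*t^2 + 44*t - 42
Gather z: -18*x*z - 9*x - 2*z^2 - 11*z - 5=-9*x - 2*z^2 + z*(-18*x - 11) - 5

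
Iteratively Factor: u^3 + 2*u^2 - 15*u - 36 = (u - 4)*(u^2 + 6*u + 9) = (u - 4)*(u + 3)*(u + 3)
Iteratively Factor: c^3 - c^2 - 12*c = (c - 4)*(c^2 + 3*c) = (c - 4)*(c + 3)*(c)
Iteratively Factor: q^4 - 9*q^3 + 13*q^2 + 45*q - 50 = (q - 1)*(q^3 - 8*q^2 + 5*q + 50) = (q - 1)*(q + 2)*(q^2 - 10*q + 25) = (q - 5)*(q - 1)*(q + 2)*(q - 5)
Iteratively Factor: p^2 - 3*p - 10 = (p - 5)*(p + 2)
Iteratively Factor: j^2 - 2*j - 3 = (j + 1)*(j - 3)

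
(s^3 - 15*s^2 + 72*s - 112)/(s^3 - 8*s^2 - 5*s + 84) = (s - 4)/(s + 3)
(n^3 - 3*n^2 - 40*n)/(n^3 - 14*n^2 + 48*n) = (n + 5)/(n - 6)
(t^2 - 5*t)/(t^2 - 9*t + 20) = t/(t - 4)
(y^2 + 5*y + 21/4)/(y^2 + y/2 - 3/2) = (y + 7/2)/(y - 1)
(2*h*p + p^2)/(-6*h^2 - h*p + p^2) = p/(-3*h + p)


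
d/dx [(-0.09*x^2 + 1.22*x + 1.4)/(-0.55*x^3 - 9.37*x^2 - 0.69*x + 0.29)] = (-0.0495*x^4 + 1.342*x^3 + 13.8035*x^2 + 26.1838*x + 1.3198)/(0.3025*x^6 + 10.307*x^5 + 88.5559*x^4 + 12.6116*x^3 - 4.9585*x^2 - 0.4002*x + 0.0841)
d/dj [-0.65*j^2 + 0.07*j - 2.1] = 0.07 - 1.3*j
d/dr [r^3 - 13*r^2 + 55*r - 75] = 3*r^2 - 26*r + 55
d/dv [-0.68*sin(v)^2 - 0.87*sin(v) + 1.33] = -(1.36*sin(v) + 0.87)*cos(v)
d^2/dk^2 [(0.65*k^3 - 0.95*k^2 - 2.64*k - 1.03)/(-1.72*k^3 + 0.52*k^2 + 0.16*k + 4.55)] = (4.45823999999999*k^6 + 45.787776*k^5 - 37.075632*k^4 + 95.111296*k^3 + 231.572616*k^2 - 69.338334*k + 30.669686)/(5.088448*k^9 - 4.615104*k^8 - 0.0247679999999995*k^7 - 39.664144*k^6 + 24.419424*k^5 + 3.782064*k^4 + 104.549444*k^3 - 32.64534*k^2 - 9.9372*k - 94.196375)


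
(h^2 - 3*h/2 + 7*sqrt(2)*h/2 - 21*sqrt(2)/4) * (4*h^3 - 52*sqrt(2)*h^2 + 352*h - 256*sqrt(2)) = 4*h^5 - 38*sqrt(2)*h^4 - 6*h^4 - 12*h^3 + 57*sqrt(2)*h^3 + 18*h^2 + 976*sqrt(2)*h^2 - 1464*sqrt(2)*h - 1792*h + 2688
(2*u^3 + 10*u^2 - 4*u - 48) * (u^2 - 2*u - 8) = 2*u^5 + 6*u^4 - 40*u^3 - 120*u^2 + 128*u + 384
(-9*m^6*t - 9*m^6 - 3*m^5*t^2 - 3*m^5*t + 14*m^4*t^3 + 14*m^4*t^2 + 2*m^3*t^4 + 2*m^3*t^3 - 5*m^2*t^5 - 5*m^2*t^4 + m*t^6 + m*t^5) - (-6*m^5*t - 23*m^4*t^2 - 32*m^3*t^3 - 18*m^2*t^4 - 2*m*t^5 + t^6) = -9*m^6*t - 9*m^6 - 3*m^5*t^2 + 3*m^5*t + 14*m^4*t^3 + 37*m^4*t^2 + 2*m^3*t^4 + 34*m^3*t^3 - 5*m^2*t^5 + 13*m^2*t^4 + m*t^6 + 3*m*t^5 - t^6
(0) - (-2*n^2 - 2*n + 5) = 2*n^2 + 2*n - 5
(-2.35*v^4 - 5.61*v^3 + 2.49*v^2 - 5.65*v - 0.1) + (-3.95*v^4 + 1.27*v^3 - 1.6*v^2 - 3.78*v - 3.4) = -6.3*v^4 - 4.34*v^3 + 0.89*v^2 - 9.43*v - 3.5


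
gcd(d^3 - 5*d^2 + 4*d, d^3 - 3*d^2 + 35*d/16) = d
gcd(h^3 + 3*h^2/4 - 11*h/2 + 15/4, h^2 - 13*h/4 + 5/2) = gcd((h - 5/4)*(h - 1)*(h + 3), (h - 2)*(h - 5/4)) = h - 5/4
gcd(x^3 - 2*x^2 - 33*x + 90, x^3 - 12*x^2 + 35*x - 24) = x - 3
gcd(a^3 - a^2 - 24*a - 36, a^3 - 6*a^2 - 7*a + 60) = a + 3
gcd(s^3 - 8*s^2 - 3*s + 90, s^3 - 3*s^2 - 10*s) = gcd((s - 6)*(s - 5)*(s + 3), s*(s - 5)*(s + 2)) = s - 5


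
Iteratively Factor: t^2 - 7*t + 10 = (t - 2)*(t - 5)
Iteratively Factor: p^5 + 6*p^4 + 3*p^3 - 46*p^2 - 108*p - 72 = (p - 3)*(p^4 + 9*p^3 + 30*p^2 + 44*p + 24) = (p - 3)*(p + 2)*(p^3 + 7*p^2 + 16*p + 12) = (p - 3)*(p + 2)^2*(p^2 + 5*p + 6) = (p - 3)*(p + 2)^3*(p + 3)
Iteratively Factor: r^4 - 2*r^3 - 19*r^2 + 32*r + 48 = (r + 1)*(r^3 - 3*r^2 - 16*r + 48) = (r - 3)*(r + 1)*(r^2 - 16) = (r - 4)*(r - 3)*(r + 1)*(r + 4)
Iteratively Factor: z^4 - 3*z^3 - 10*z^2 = (z - 5)*(z^3 + 2*z^2) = z*(z - 5)*(z^2 + 2*z) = z*(z - 5)*(z + 2)*(z)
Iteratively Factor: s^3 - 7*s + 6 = (s - 2)*(s^2 + 2*s - 3) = (s - 2)*(s + 3)*(s - 1)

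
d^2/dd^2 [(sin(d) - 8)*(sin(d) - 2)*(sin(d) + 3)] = -9*sin(d)^3 + 28*sin(d)^2 + 20*sin(d) - 14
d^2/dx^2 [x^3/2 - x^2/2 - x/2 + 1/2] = 3*x - 1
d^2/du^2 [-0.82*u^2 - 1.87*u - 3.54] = -1.64000000000000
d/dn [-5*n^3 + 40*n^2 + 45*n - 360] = -15*n^2 + 80*n + 45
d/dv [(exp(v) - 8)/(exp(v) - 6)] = 2*exp(v)/(exp(v) - 6)^2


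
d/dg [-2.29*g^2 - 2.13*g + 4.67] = -4.58*g - 2.13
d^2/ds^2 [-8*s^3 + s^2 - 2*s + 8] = 2 - 48*s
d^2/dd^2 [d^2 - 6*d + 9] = 2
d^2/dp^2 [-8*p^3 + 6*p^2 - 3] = 12 - 48*p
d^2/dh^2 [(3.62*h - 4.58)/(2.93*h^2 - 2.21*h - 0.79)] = ((42.8392 - 63.6396*h)*(-2.93*h^2 + 2.21*h + 0.79) - (3.62*h - 4.58)*(5.86*h - 2.21)*(11.72*h - 4.42))/(-2.93*h^2 + 2.21*h + 0.79)^3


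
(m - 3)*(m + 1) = m^2 - 2*m - 3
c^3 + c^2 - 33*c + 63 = (c - 3)^2*(c + 7)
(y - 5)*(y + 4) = y^2 - y - 20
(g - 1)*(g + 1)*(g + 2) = g^3 + 2*g^2 - g - 2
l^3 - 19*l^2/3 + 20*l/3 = l*(l - 5)*(l - 4/3)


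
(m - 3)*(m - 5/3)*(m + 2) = m^3 - 8*m^2/3 - 13*m/3 + 10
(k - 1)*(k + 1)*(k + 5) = k^3 + 5*k^2 - k - 5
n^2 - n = n*(n - 1)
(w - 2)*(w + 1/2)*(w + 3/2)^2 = w^4 + 3*w^3/2 - 13*w^2/4 - 51*w/8 - 9/4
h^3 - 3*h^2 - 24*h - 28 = (h - 7)*(h + 2)^2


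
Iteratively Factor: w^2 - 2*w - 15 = (w + 3)*(w - 5)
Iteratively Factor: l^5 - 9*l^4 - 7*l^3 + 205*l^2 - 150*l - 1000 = (l + 2)*(l^4 - 11*l^3 + 15*l^2 + 175*l - 500) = (l - 5)*(l + 2)*(l^3 - 6*l^2 - 15*l + 100) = (l - 5)*(l + 2)*(l + 4)*(l^2 - 10*l + 25) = (l - 5)^2*(l + 2)*(l + 4)*(l - 5)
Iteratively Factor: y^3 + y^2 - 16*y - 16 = (y - 4)*(y^2 + 5*y + 4) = (y - 4)*(y + 1)*(y + 4)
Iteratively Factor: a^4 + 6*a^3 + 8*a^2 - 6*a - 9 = (a + 3)*(a^3 + 3*a^2 - a - 3) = (a + 3)^2*(a^2 - 1) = (a + 1)*(a + 3)^2*(a - 1)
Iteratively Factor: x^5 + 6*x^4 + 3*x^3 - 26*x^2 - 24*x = (x + 1)*(x^4 + 5*x^3 - 2*x^2 - 24*x) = x*(x + 1)*(x^3 + 5*x^2 - 2*x - 24) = x*(x - 2)*(x + 1)*(x^2 + 7*x + 12) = x*(x - 2)*(x + 1)*(x + 4)*(x + 3)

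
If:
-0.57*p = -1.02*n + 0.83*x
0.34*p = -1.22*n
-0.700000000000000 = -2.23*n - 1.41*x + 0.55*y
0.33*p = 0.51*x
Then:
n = 0.00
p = 0.00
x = 0.00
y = -1.27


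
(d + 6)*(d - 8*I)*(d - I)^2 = d^4 + 6*d^3 - 10*I*d^3 - 17*d^2 - 60*I*d^2 - 102*d + 8*I*d + 48*I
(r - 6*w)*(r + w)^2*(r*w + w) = r^4*w - 4*r^3*w^2 + r^3*w - 11*r^2*w^3 - 4*r^2*w^2 - 6*r*w^4 - 11*r*w^3 - 6*w^4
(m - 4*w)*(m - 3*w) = m^2 - 7*m*w + 12*w^2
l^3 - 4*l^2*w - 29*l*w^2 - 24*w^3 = (l - 8*w)*(l + w)*(l + 3*w)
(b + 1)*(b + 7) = b^2 + 8*b + 7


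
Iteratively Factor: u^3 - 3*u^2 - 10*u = (u - 5)*(u^2 + 2*u) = (u - 5)*(u + 2)*(u)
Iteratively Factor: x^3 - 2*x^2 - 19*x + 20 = (x - 5)*(x^2 + 3*x - 4) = (x - 5)*(x + 4)*(x - 1)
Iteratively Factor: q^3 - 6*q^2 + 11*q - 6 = (q - 1)*(q^2 - 5*q + 6) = (q - 3)*(q - 1)*(q - 2)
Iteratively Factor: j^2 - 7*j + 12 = (j - 4)*(j - 3)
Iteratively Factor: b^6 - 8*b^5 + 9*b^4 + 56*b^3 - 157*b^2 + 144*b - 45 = (b - 3)*(b^5 - 5*b^4 - 6*b^3 + 38*b^2 - 43*b + 15) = (b - 3)*(b - 1)*(b^4 - 4*b^3 - 10*b^2 + 28*b - 15) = (b - 3)*(b - 1)^2*(b^3 - 3*b^2 - 13*b + 15) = (b - 3)*(b - 1)^3*(b^2 - 2*b - 15) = (b - 3)*(b - 1)^3*(b + 3)*(b - 5)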